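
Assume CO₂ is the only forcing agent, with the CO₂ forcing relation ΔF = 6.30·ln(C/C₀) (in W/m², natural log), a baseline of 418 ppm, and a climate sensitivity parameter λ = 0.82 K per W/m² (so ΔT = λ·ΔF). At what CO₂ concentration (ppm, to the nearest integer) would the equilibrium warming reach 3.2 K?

Required forcing: ΔF = ΔT/λ = 3.2/0.82 = 3.9024 W/m².
Then ln(C/418) = ΔF/6.30 = 3.9024/6.30 = 0.61943.
So C = 418 × e^0.61943 = 418 × 1.85787 = 776.59 ppm.

C ≈ 777 ppm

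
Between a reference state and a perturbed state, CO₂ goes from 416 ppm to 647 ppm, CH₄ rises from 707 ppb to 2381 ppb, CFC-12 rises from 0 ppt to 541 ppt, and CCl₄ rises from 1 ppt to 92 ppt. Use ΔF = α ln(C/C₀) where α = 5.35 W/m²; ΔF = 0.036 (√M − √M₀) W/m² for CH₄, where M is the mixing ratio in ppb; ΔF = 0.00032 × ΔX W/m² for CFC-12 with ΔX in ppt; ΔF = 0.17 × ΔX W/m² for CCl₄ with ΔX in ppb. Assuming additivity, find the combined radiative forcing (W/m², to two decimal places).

ΔF = 3.35 W/m²

CO₂: 5.35 × ln(647/416) = 5.35 × ln(1.55529) = 5.35 × 0.44166 = 2.3629 W/m².
CH₄: 0.036 × (√2381 − √707) = 0.036 × (48.7955 − 26.5895) = 0.036 × 22.2060 = 0.7994 W/m².
CFC-12: ΔF = 0.00032 × (541 − 0) = 0.00032 × 541 = 0.1731 W/m².
CCl₄: Δ = 92 − 1 = 91 ppt = 0.091 ppb; ΔF = 0.17 × 0.091 = 0.0155 W/m².
Total ΔF = 2.3629 + 0.7994 + 0.1731 + 0.0155 = 3.3509 W/m².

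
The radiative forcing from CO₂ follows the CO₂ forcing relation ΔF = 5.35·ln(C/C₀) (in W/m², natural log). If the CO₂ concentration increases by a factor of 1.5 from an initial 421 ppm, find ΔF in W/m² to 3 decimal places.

ΔF = 5.35 × ln(1.5) = 5.35 × 0.40547 = 2.1693 W/m².

ΔF = 2.169 W/m²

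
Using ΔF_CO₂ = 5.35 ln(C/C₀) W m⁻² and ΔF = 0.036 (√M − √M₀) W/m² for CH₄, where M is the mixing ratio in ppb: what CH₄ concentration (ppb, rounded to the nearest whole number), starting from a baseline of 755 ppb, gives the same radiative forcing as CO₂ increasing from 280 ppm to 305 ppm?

CO₂ forcing: 5.35 × ln(305/280) = 5.35 × 0.085522 = 0.45754 W/m².
Set 0.036(√M − √755) = 0.45754: √M = 0.45754/0.036 + √755 = 12.7094 + 27.4773 = 40.1867.
M = (40.1867)² = 1614.97 ppb.

M ≈ 1615 ppb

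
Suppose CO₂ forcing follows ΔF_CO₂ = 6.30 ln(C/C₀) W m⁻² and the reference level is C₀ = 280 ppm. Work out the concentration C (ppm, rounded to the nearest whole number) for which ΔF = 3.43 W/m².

C ≈ 483 ppm

Set 6.30 ln(C/280) = 3.43, so ln(C/280) = 3.43/6.30 = 0.54444.
Then C/280 = e^0.54444 = 1.72364, giving C = 280 × 1.72364 = 482.62 ppm.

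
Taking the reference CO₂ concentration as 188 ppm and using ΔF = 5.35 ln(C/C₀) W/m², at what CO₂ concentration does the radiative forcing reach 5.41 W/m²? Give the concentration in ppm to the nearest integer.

C ≈ 517 ppm

Set 5.35 ln(C/188) = 5.41, so ln(C/188) = 5.41/5.35 = 1.01121.
Then C/188 = e^1.01121 = 2.74893, giving C = 188 × 2.74893 = 516.80 ppm.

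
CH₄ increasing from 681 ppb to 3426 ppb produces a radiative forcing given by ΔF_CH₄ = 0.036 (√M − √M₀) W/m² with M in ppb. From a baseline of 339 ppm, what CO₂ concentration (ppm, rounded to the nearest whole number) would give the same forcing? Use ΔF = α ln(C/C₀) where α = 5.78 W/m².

CH₄ forcing: 0.036 × (√3426 − √681) = 0.036 × (58.5320 − 26.0960) = 0.036 × 32.4360 = 1.16770 W/m².
Set 5.78 ln(C/339) = 1.16770: ln(C/339) = 1.16770/5.78 = 0.20202, so C = 339 × e^0.20202 = 339 × 1.22387 = 414.89 ppm.

C ≈ 415 ppm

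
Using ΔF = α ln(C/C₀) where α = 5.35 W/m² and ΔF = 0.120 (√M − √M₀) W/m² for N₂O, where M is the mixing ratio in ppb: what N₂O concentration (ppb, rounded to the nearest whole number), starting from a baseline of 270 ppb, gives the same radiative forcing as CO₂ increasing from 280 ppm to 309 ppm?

M ≈ 434 ppb

CO₂ forcing: 5.35 × ln(309/280) = 5.35 × 0.098552 = 0.52725 W/m².
Set 0.120(√M − √270) = 0.52725: √M = 0.52725/0.120 + √270 = 4.3938 + 16.4317 = 20.8255.
M = (20.8255)² = 433.70 ppb.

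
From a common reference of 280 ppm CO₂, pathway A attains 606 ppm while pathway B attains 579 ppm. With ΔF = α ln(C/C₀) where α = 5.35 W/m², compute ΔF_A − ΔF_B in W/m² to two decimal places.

ΔF_A − ΔF_B = 0.24 W/m²

ΔF_A = 5.35 ln(606/280) = 5.35 × 0.77209 = 4.1307 W/m².
ΔF_B = 5.35 ln(579/280) = 5.35 × 0.72651 = 3.8868 W/m².
Difference: 4.1307 − 3.8868 = 0.2439 W/m².
(Equivalently, ΔF_A − ΔF_B = 5.35 ln(606/579) = 5.35 × 0.04558 = 0.2439 W/m².)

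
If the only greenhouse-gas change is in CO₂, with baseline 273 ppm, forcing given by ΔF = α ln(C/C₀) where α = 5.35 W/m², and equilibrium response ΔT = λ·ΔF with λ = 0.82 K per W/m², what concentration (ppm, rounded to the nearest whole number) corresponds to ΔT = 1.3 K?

Required forcing: ΔF = ΔT/λ = 1.3/0.82 = 1.5854 W/m².
Then ln(C/273) = ΔF/5.35 = 1.5854/5.35 = 0.29634.
So C = 273 × e^0.29634 = 273 × 1.34493 = 367.17 ppm.

C ≈ 367 ppm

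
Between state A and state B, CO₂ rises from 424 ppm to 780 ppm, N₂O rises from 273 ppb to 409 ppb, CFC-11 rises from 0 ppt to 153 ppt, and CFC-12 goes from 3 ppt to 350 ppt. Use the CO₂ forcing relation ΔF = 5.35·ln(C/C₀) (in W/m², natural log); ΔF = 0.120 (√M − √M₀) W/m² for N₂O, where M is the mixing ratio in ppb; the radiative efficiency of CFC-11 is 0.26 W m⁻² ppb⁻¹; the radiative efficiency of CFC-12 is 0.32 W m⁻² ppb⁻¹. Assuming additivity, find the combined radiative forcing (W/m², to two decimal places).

CO₂: 5.35 × ln(780/424) = 5.35 × ln(1.83962) = 5.35 × 0.60956 = 3.2611 W/m².
N₂O: 0.120 × (√409 − √273) = 0.120 × (20.2237 − 16.5227) = 0.120 × 3.7010 = 0.4441 W/m².
CFC-11: Δ = 153 − 0 = 153 ppt = 0.153 ppb; ΔF = 0.26 × 0.153 = 0.0398 W/m².
CFC-12: Δ = 350 − 3 = 347 ppt = 0.347 ppb; ΔF = 0.32 × 0.347 = 0.1110 W/m².
Total ΔF = 3.2611 + 0.4441 + 0.0398 + 0.1110 = 3.8560 W/m².

ΔF = 3.86 W/m²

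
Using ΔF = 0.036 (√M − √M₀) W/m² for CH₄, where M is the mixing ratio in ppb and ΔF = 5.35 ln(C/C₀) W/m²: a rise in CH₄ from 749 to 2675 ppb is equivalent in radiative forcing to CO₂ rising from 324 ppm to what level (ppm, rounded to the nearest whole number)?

CH₄ forcing: 0.036 × (√2675 − √749) = 0.036 × (51.7204 − 27.3679) = 0.036 × 24.3525 = 0.87669 W/m².
Set 5.35 ln(C/324) = 0.87669: ln(C/324) = 0.87669/5.35 = 0.16387, so C = 324 × e^0.16387 = 324 × 1.17806 = 381.69 ppm.

C ≈ 382 ppm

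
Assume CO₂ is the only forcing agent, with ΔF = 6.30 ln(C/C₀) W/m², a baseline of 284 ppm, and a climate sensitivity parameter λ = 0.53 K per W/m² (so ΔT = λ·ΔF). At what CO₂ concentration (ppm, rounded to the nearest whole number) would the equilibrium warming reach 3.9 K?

Required forcing: ΔF = ΔT/λ = 3.9/0.53 = 7.3585 W/m².
Then ln(C/284) = ΔF/6.30 = 7.3585/6.30 = 1.16802.
So C = 284 × e^1.16802 = 284 × 3.21562 = 913.24 ppm.

C ≈ 913 ppm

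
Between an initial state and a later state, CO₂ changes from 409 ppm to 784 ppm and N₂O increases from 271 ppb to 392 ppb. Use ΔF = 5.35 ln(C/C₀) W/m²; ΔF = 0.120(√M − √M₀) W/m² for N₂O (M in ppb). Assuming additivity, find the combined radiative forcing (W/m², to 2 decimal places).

CO₂: 5.35 × ln(784/409) = 5.35 × ln(1.91687) = 5.35 × 0.65069 = 3.4812 W/m².
N₂O: 0.120 × (√392 − √271) = 0.120 × (19.7990 − 16.4621) = 0.120 × 3.3369 = 0.4004 W/m².
Total ΔF = 3.4812 + 0.4004 = 3.8816 W/m².

ΔF = 3.88 W/m²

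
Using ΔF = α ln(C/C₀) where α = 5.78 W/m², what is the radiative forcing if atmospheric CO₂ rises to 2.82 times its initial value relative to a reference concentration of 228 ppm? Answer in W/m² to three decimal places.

ΔF = 5.992 W/m²

ΔF = 5.78 × ln(2.82) = 5.78 × 1.03674 = 5.9924 W/m².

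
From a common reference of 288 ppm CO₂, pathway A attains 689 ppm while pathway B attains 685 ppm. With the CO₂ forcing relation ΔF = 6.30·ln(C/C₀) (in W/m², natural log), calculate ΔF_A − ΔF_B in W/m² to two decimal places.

ΔF_A = 6.30 ln(689/288) = 6.30 × 0.87228 = 5.4954 W/m².
ΔF_B = 6.30 ln(685/288) = 6.30 × 0.86646 = 5.4587 W/m².
Difference: 5.4954 − 5.4587 = 0.0367 W/m².
(Equivalently, ΔF_A − ΔF_B = 6.30 ln(689/685) = 6.30 × 0.00582 = 0.0367 W/m².)

ΔF_A − ΔF_B = 0.04 W/m²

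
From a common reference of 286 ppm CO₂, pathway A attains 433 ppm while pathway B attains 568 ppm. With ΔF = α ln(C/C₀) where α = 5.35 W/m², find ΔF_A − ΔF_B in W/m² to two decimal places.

ΔF_A = 5.35 ln(433/286) = 5.35 × 0.41475 = 2.2189 W/m².
ΔF_B = 5.35 ln(568/286) = 5.35 × 0.68613 = 3.6708 W/m².
Difference: 2.2189 − 3.6708 = -1.4519 W/m².

ΔF_A − ΔF_B = -1.45 W/m²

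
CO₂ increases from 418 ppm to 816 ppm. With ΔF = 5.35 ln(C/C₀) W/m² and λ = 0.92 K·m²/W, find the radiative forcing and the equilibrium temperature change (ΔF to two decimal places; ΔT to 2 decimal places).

ΔF = 3.58 W/m²; ΔT = 3.29 K

CO₂: 5.35 × ln(816/418) = 5.35 × ln(1.95215) = 5.35 × 0.66893 = 3.5788 W/m².
ΔT = λ ΔF = 0.92 × 3.58 = 3.2936 K.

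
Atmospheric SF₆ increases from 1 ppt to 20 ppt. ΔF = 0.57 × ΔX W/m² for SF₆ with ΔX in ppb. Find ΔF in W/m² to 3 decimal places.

SF₆: Δ = 20 − 1 = 19 ppt = 0.019 ppb; ΔF = 0.57 × 0.019 = 0.0108 W/m².

ΔF = 0.011 W/m²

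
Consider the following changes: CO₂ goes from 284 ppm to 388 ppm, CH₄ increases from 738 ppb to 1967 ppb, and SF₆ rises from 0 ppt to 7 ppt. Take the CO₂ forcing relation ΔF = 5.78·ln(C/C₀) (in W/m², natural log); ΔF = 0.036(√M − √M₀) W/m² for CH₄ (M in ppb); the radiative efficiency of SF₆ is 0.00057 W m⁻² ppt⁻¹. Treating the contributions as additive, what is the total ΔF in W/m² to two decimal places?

CO₂: 5.78 × ln(388/284) = 5.78 × ln(1.36620) = 5.78 × 0.31203 = 1.8035 W/m².
CH₄: 0.036 × (√1967 − √738) = 0.036 × (44.3509 − 27.1662) = 0.036 × 17.1847 = 0.6186 W/m².
SF₆: ΔF = 0.00057 × (7 − 0) = 0.00057 × 7 = 0.0040 W/m².
Total ΔF = 1.8035 + 0.6186 + 0.0040 = 2.4261 W/m².

ΔF = 2.43 W/m²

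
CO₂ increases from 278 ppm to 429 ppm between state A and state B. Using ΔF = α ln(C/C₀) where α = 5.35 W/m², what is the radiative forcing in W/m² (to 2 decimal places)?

ΔF = 2.32 W/m²

CO₂: 5.35 × ln(429/278) = 5.35 × ln(1.54317) = 5.35 × 0.43384 = 2.3210 W/m².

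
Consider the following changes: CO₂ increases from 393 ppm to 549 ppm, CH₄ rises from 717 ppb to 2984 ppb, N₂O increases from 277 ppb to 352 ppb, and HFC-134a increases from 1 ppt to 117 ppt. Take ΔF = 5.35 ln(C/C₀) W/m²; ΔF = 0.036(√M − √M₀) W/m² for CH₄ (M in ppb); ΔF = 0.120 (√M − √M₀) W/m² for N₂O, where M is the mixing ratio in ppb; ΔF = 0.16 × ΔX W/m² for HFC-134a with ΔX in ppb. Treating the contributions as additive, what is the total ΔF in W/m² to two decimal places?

CO₂: 5.35 × ln(549/393) = 5.35 × ln(1.39695) = 5.35 × 0.33429 = 1.7885 W/m².
CH₄: 0.036 × (√2984 − √717) = 0.036 × (54.6260 − 26.7769) = 0.036 × 27.8491 = 1.0026 W/m².
N₂O: 0.120 × (√352 − √277) = 0.120 × (18.7617 − 16.6433) = 0.120 × 2.1184 = 0.2542 W/m².
HFC-134a: Δ = 117 − 1 = 116 ppt = 0.116 ppb; ΔF = 0.16 × 0.116 = 0.0186 W/m².
Total ΔF = 1.7885 + 1.0026 + 0.2542 + 0.0186 = 3.0639 W/m².

ΔF = 3.06 W/m²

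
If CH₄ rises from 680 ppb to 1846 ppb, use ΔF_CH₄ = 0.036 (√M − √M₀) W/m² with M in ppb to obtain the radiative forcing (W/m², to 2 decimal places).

ΔF = 0.61 W/m²

CH₄: 0.036 × (√1846 − √680) = 0.036 × (42.9651 − 26.0768) = 0.036 × 16.8883 = 0.6080 W/m².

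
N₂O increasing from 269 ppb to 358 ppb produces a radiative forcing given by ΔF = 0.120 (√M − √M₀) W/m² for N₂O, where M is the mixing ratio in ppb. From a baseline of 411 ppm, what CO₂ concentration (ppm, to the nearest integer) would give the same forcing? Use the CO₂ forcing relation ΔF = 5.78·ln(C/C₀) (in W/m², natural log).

N₂O forcing: 0.120 × (√358 − √269) = 0.120 × (18.9209 − 16.4012) = 0.120 × 2.5197 = 0.30236 W/m².
Set 5.78 ln(C/411) = 0.30236: ln(C/411) = 0.30236/5.78 = 0.05231, so C = 411 × e^0.05231 = 411 × 1.05370 = 433.07 ppm.

C ≈ 433 ppm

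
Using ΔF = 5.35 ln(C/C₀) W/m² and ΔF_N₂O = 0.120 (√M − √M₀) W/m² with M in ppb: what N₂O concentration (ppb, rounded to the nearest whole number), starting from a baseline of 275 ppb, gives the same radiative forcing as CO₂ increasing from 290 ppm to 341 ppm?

M ≈ 567 ppb

CO₂ forcing: 5.35 × ln(341/290) = 5.35 × 0.162002 = 0.86671 W/m².
Set 0.120(√M − √275) = 0.86671: √M = 0.86671/0.120 + √275 = 7.2226 + 16.5831 = 23.8057.
M = (23.8057)² = 566.71 ppb.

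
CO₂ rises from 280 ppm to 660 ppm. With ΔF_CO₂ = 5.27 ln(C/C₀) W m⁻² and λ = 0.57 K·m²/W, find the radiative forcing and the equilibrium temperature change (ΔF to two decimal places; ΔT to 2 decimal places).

CO₂: 5.27 × ln(660/280) = 5.27 × ln(2.35714) = 5.27 × 0.85745 = 4.5188 W/m².
ΔT = λ ΔF = 0.57 × 4.52 = 2.5764 K.

ΔF = 4.52 W/m²; ΔT = 2.58 K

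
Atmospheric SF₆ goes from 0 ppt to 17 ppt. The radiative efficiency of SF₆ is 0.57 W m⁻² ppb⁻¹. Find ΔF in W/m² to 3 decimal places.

ΔF = 0.010 W/m²

SF₆: Δ = 17 − 0 = 17 ppt = 0.017 ppb; ΔF = 0.57 × 0.017 = 0.0097 W/m².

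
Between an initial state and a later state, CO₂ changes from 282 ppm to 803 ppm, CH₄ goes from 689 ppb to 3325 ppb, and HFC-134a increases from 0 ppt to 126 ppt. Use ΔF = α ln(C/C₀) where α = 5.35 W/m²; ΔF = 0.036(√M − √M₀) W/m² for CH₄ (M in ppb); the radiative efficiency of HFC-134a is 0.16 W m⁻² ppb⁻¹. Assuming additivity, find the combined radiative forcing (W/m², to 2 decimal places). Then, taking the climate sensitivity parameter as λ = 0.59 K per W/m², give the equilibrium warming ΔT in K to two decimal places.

CO₂: 5.35 × ln(803/282) = 5.35 × ln(2.84752) = 5.35 × 1.04645 = 5.5985 W/m².
CH₄: 0.036 × (√3325 − √689) = 0.036 × (57.6628 − 26.2488) = 0.036 × 31.4140 = 1.1309 W/m².
HFC-134a: Δ = 126 − 0 = 126 ppt = 0.126 ppb; ΔF = 0.16 × 0.126 = 0.0202 W/m².
Total ΔF = 5.5985 + 1.1309 + 0.0202 = 6.7496 W/m².
ΔT = λ ΔF = 0.59 × 6.75 = 3.9825 K.

ΔF = 6.75 W/m²; ΔT = 3.98 K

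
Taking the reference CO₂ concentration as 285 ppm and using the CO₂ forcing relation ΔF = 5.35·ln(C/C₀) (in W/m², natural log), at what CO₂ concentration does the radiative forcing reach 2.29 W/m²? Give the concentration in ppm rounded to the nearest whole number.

Set 5.35 ln(C/285) = 2.29, so ln(C/285) = 2.29/5.35 = 0.42804.
Then C/285 = e^0.42804 = 1.53425, giving C = 285 × 1.53425 = 437.26 ppm.

C ≈ 437 ppm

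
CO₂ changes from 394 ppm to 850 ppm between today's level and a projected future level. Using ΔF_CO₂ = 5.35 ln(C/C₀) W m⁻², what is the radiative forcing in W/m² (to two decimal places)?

ΔF = 4.11 W/m²

CO₂: 5.35 × ln(850/394) = 5.35 × ln(2.15736) = 5.35 × 0.76889 = 4.1136 W/m².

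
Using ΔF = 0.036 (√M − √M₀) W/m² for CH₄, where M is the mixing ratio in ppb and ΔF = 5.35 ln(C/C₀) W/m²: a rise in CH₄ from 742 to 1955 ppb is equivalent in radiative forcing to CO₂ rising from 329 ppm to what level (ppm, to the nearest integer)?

CH₄ forcing: 0.036 × (√1955 − √742) = 0.036 × (44.2154 − 27.2397) = 0.036 × 16.9757 = 0.61113 W/m².
Set 5.35 ln(C/329) = 0.61113: ln(C/329) = 0.61113/5.35 = 0.11423, so C = 329 × e^0.11423 = 329 × 1.12101 = 368.81 ppm.

C ≈ 369 ppm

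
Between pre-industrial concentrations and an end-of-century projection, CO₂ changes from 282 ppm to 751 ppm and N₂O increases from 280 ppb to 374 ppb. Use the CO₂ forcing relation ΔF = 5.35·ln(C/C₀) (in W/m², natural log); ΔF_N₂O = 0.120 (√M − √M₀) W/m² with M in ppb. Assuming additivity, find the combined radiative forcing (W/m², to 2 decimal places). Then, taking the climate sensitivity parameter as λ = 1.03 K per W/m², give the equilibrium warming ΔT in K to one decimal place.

CO₂: 5.35 × ln(751/282) = 5.35 × ln(2.66312) = 5.35 × 0.97950 = 5.2403 W/m².
N₂O: 0.120 × (√374 − √280) = 0.120 × (19.3391 − 16.7332) = 0.120 × 2.6059 = 0.3127 W/m².
Total ΔF = 5.2403 + 0.3127 = 5.5530 W/m².
ΔT = λ ΔF = 1.03 × 5.55 = 5.7165 K.

ΔF = 5.55 W/m²; ΔT = 5.7 K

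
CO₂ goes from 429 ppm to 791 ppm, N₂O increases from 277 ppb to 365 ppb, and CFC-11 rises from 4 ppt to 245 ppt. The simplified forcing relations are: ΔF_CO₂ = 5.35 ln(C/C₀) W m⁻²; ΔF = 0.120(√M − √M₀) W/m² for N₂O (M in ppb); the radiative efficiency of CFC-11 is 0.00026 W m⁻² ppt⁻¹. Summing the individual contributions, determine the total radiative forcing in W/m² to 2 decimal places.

CO₂: 5.35 × ln(791/429) = 5.35 × ln(1.84382) = 5.35 × 0.61184 = 3.2733 W/m².
N₂O: 0.120 × (√365 − √277) = 0.120 × (19.1050 − 16.6433) = 0.120 × 2.4617 = 0.2954 W/m².
CFC-11: ΔF = 0.00026 × (245 − 4) = 0.00026 × 241 = 0.0627 W/m².
Total ΔF = 3.2733 + 0.2954 + 0.0627 = 3.6314 W/m².

ΔF = 3.63 W/m²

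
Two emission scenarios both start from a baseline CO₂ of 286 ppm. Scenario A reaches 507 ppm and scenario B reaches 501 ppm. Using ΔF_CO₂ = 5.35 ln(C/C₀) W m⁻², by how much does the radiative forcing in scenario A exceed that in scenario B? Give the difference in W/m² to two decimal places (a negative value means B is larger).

ΔF_A = 5.35 ln(507/286) = 5.35 × 0.57252 = 3.0630 W/m².
ΔF_B = 5.35 ln(501/286) = 5.35 × 0.56061 = 2.9993 W/m².
Difference: 3.0630 − 2.9993 = 0.0637 W/m².
(Equivalently, ΔF_A − ΔF_B = 5.35 ln(507/501) = 5.35 × 0.01190 = 0.0637 W/m².)

ΔF_A − ΔF_B = 0.06 W/m²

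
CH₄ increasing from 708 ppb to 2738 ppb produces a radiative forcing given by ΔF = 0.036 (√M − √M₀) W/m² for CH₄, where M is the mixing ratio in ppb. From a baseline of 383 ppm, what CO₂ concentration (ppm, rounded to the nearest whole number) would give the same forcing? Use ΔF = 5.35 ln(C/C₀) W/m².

C ≈ 455 ppm

CH₄ forcing: 0.036 × (√2738 − √708) = 0.036 × (52.3259 − 26.6083) = 0.036 × 25.7176 = 0.92583 W/m².
Set 5.35 ln(C/383) = 0.92583: ln(C/383) = 0.92583/5.35 = 0.17305, so C = 383 × e^0.17305 = 383 × 1.18893 = 455.36 ppm.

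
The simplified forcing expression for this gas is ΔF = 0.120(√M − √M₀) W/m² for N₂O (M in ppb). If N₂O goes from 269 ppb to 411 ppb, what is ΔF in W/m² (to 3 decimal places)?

ΔF = 0.465 W/m²

N₂O: 0.120 × (√411 − √269) = 0.120 × (20.2731 − 16.4012) = 0.120 × 3.8719 = 0.4646 W/m².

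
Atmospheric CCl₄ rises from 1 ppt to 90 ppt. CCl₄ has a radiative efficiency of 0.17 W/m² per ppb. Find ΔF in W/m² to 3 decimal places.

CCl₄: Δ = 90 − 1 = 89 ppt = 0.089 ppb; ΔF = 0.17 × 0.089 = 0.0151 W/m².

ΔF = 0.015 W/m²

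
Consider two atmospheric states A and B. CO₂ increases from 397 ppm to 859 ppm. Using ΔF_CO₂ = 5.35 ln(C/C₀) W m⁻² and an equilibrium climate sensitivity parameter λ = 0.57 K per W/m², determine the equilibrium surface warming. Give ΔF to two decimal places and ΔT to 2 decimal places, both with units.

CO₂: 5.35 × ln(859/397) = 5.35 × ln(2.16373) = 5.35 × 0.77183 = 4.1293 W/m².
ΔT = λ ΔF = 0.57 × 4.13 = 2.3541 K.

ΔF = 4.13 W/m²; ΔT = 2.35 K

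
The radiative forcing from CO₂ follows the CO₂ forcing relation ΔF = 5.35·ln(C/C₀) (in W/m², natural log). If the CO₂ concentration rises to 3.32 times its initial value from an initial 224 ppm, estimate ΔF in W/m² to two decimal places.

Because the forcing depends only on the ratio C/C₀, the initial concentration does not enter.
ΔF = 5.35 × ln(3.32) = 5.35 × 1.19996 = 6.4198 W/m².

ΔF = 6.42 W/m²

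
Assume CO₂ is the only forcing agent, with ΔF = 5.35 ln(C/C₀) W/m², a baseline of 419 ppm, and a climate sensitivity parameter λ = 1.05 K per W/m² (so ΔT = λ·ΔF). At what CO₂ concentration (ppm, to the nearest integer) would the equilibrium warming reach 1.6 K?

C ≈ 557 ppm

Required forcing: ΔF = ΔT/λ = 1.6/1.05 = 1.5238 W/m².
Then ln(C/419) = ΔF/5.35 = 1.5238/5.35 = 0.28482.
So C = 419 × e^0.28482 = 419 × 1.32952 = 557.07 ppm.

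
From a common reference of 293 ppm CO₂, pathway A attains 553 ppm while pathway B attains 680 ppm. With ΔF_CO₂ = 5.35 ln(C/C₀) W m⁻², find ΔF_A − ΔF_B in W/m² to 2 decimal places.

ΔF_A − ΔF_B = -1.11 W/m²

ΔF_A = 5.35 ln(553/293) = 5.35 × 0.63519 = 3.3983 W/m².
ΔF_B = 5.35 ln(680/293) = 5.35 × 0.84192 = 4.5043 W/m².
Difference: 3.3983 − 4.5043 = -1.1060 W/m².
(Equivalently, ΔF_A − ΔF_B = 5.35 ln(553/680) = 5.35 × -0.20673 = -1.1060 W/m².)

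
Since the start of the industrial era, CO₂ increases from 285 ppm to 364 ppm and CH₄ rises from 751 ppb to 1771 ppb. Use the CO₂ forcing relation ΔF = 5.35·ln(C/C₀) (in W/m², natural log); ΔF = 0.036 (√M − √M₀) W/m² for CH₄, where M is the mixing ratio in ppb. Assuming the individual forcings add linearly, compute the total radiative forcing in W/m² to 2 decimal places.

ΔF = 1.84 W/m²

CO₂: 5.35 × ln(364/285) = 5.35 × ln(1.27719) = 5.35 × 0.24466 = 1.3089 W/m².
CH₄: 0.036 × (√1771 − √751) = 0.036 × (42.0833 − 27.4044) = 0.036 × 14.6789 = 0.5284 W/m².
Total ΔF = 1.3089 + 0.5284 = 1.8373 W/m².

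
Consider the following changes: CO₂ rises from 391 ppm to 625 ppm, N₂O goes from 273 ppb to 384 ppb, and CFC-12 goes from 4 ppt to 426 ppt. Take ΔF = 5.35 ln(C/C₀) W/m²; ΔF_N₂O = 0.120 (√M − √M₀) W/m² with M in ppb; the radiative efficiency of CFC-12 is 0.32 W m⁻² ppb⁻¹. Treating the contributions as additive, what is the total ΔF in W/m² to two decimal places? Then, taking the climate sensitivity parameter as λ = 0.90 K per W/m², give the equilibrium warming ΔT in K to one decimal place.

CO₂: 5.35 × ln(625/391) = 5.35 × ln(1.59847) = 5.35 × 0.46905 = 2.5094 W/m².
N₂O: 0.120 × (√384 − √273) = 0.120 × (19.5959 − 16.5227) = 0.120 × 3.0732 = 0.3688 W/m².
CFC-12: Δ = 426 − 4 = 422 ppt = 0.422 ppb; ΔF = 0.32 × 0.422 = 0.1350 W/m².
Total ΔF = 2.5094 + 0.3688 + 0.1350 = 3.0132 W/m².
ΔT = λ ΔF = 0.90 × 3.01 = 2.7090 K.

ΔF = 3.01 W/m²; ΔT = 2.7 K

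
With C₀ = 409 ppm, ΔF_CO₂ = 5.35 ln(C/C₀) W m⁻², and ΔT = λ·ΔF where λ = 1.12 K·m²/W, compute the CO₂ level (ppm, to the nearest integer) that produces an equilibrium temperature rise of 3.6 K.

C ≈ 746 ppm

Required forcing: ΔF = ΔT/λ = 3.6/1.12 = 3.2143 W/m².
Then ln(C/409) = ΔF/5.35 = 3.2143/5.35 = 0.60080.
So C = 409 × e^0.60080 = 409 × 1.82358 = 745.84 ppm.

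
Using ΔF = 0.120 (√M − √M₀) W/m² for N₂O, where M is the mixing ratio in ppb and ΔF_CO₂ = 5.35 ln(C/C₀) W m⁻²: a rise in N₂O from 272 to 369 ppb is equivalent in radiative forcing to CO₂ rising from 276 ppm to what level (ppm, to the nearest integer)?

N₂O forcing: 0.120 × (√369 − √272) = 0.120 × (19.2094 − 16.4924) = 0.120 × 2.7170 = 0.32604 W/m².
Set 5.35 ln(C/276) = 0.32604: ln(C/276) = 0.32604/5.35 = 0.06094, so C = 276 × e^0.06094 = 276 × 1.06284 = 293.34 ppm.

C ≈ 293 ppm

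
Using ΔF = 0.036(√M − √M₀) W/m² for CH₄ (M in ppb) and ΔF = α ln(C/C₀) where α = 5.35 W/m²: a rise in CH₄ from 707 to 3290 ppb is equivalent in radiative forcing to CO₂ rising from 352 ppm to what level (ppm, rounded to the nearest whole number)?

C ≈ 433 ppm

CH₄ forcing: 0.036 × (√3290 − √707) = 0.036 × (57.3585 − 26.5895) = 0.036 × 30.7690 = 1.10768 W/m².
Set 5.35 ln(C/352) = 1.10768: ln(C/352) = 1.10768/5.35 = 0.20704, so C = 352 × e^0.20704 = 352 × 1.23003 = 432.97 ppm.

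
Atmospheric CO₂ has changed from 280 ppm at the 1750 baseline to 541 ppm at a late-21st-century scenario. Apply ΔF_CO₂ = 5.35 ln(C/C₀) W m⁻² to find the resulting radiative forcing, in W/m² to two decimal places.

ΔF = 3.52 W/m²

CO₂: 5.35 × ln(541/280) = 5.35 × ln(1.93214) = 5.35 × 0.65863 = 3.5237 W/m².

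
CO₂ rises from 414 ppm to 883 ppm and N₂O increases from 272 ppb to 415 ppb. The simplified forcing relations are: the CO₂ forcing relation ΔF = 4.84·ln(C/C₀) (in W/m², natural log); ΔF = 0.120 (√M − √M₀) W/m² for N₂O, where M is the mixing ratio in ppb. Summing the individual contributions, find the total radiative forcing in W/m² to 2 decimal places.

ΔF = 4.13 W/m²

CO₂: 4.84 × ln(883/414) = 4.84 × ln(2.13285) = 4.84 × 0.75746 = 3.6661 W/m².
N₂O: 0.120 × (√415 − √272) = 0.120 × (20.3715 − 16.4924) = 0.120 × 3.8791 = 0.4655 W/m².
Total ΔF = 3.6661 + 0.4655 = 4.1316 W/m².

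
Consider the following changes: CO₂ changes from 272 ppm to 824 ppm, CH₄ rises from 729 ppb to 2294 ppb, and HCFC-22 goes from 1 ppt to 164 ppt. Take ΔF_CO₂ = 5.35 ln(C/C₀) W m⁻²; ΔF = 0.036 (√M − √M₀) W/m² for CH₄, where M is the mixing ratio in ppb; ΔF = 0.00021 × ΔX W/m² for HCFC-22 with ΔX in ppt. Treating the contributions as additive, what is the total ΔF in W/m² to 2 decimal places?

CO₂: 5.35 × ln(824/272) = 5.35 × ln(3.02941) = 5.35 × 1.10837 = 5.9298 W/m².
CH₄: 0.036 × (√2294 − √729) = 0.036 × (47.8957 − 27.0000) = 0.036 × 20.8957 = 0.7522 W/m².
HCFC-22: ΔF = 0.00021 × (164 − 1) = 0.00021 × 163 = 0.0342 W/m².
Total ΔF = 5.9298 + 0.7522 + 0.0342 = 6.7162 W/m².

ΔF = 6.72 W/m²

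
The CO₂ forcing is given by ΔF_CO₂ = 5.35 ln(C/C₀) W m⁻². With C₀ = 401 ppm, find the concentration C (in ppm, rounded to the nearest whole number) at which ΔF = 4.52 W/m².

C ≈ 933 ppm

Set 5.35 ln(C/401) = 4.52, so ln(C/401) = 4.52/5.35 = 0.84486.
Then C/401 = e^0.84486 = 2.32765, giving C = 401 × 2.32765 = 933.39 ppm.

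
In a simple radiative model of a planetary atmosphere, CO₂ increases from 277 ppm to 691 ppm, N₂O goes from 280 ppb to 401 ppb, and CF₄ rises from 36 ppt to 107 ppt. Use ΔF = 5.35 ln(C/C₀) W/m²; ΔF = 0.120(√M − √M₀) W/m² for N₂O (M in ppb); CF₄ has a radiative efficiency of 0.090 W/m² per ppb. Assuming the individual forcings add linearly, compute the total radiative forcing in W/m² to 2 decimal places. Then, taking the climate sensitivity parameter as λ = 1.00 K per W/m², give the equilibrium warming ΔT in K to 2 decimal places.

CO₂: 5.35 × ln(691/277) = 5.35 × ln(2.49458) = 5.35 × 0.91412 = 4.8905 W/m².
N₂O: 0.120 × (√401 − √280) = 0.120 × (20.0250 − 16.7332) = 0.120 × 3.2918 = 0.3950 W/m².
CF₄: Δ = 107 − 36 = 71 ppt = 0.071 ppb; ΔF = 0.090 × 0.071 = 0.0064 W/m².
Total ΔF = 4.8905 + 0.3950 + 0.0064 = 5.2919 W/m².
ΔT = λ ΔF = 1.00 × 5.29 = 5.2900 K.

ΔF = 5.29 W/m²; ΔT = 5.29 K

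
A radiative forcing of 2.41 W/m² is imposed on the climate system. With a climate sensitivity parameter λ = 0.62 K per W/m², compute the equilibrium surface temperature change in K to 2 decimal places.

ΔT = λ ΔF = 0.62 × 2.41 = 1.4942 K.

ΔT = 1.49 K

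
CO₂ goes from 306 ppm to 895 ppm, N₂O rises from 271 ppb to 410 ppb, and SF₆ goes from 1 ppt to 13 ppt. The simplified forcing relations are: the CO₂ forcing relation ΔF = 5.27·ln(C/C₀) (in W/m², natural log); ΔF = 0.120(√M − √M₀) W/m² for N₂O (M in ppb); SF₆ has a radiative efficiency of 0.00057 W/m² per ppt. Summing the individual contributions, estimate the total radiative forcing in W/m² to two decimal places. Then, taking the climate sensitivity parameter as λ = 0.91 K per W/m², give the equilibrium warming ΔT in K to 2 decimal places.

ΔF = 6.12 W/m²; ΔT = 5.57 K

CO₂: 5.27 × ln(895/306) = 5.27 × ln(2.92484) = 5.27 × 1.07324 = 5.6560 W/m².
N₂O: 0.120 × (√410 − √271) = 0.120 × (20.2485 − 16.4621) = 0.120 × 3.7864 = 0.4544 W/m².
SF₆: ΔF = 0.00057 × (13 − 1) = 0.00057 × 12 = 0.0068 W/m².
Total ΔF = 5.6560 + 0.4544 + 0.0068 = 6.1172 W/m².
ΔT = λ ΔF = 0.91 × 6.12 = 5.5692 K.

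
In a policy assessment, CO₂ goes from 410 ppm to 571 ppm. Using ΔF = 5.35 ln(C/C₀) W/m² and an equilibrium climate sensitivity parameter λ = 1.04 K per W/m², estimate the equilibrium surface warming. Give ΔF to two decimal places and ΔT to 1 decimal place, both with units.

CO₂: 5.35 × ln(571/410) = 5.35 × ln(1.39268) = 5.35 × 0.33123 = 1.7721 W/m².
ΔT = λ ΔF = 1.04 × 1.77 = 1.8408 K.

ΔF = 1.77 W/m²; ΔT = 1.8 K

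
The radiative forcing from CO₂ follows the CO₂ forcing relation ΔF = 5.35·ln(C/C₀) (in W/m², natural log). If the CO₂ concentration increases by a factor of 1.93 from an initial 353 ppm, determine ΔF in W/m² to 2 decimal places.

ΔF = 3.52 W/m²

Because the forcing depends only on the ratio C/C₀, the initial concentration does not enter.
ΔF = 5.35 × ln(1.93) = 5.35 × 0.65752 = 3.5177 W/m².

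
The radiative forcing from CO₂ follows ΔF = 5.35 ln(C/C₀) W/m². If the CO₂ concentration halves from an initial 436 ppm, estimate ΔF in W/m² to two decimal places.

Because the forcing depends only on the ratio C/C₀, the initial concentration does not enter.
ΔF = 5.35 × ln(0.5) = 5.35 × -0.69315 = -3.7084 W/m².

ΔF = -3.71 W/m²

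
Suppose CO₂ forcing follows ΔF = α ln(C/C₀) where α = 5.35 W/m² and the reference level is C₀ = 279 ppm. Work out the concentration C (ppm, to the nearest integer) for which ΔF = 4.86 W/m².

Set 5.35 ln(C/279) = 4.86, so ln(C/279) = 4.86/5.35 = 0.90841.
Then C/279 = e^0.90841 = 2.48038, giving C = 279 × 2.48038 = 692.03 ppm.

C ≈ 692 ppm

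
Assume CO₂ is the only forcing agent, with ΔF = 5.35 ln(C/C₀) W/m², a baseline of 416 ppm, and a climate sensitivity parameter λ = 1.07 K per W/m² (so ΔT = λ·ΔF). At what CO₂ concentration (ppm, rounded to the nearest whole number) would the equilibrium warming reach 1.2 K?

Required forcing: ΔF = ΔT/λ = 1.2/1.07 = 1.1215 W/m².
Then ln(C/416) = ΔF/5.35 = 1.1215/5.35 = 0.20963.
So C = 416 × e^0.20963 = 416 × 1.23322 = 513.02 ppm.

C ≈ 513 ppm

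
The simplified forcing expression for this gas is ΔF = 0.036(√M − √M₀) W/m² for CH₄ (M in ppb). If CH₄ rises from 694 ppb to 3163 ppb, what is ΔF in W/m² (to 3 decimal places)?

CH₄: 0.036 × (√3163 − √694) = 0.036 × (56.2406 − 26.3439) = 0.036 × 29.8967 = 1.0763 W/m².

ΔF = 1.076 W/m²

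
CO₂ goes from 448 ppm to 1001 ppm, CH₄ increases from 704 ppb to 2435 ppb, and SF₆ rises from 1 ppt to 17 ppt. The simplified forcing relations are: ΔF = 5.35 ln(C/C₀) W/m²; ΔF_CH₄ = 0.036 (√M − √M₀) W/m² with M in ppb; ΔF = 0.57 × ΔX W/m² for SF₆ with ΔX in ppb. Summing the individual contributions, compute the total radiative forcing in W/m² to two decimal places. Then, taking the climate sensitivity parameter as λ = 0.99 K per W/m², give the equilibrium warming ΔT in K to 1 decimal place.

CO₂: 5.35 × ln(1001/448) = 5.35 × ln(2.23438) = 5.35 × 0.80396 = 4.3012 W/m².
CH₄: 0.036 × (√2435 − √704) = 0.036 × (49.3457 − 26.5330) = 0.036 × 22.8127 = 0.8213 W/m².
SF₆: Δ = 17 − 1 = 16 ppt = 0.016 ppb; ΔF = 0.57 × 0.016 = 0.0091 W/m².
Total ΔF = 4.3012 + 0.8213 + 0.0091 = 5.1316 W/m².
ΔT = λ ΔF = 0.99 × 5.13 = 5.0787 K.

ΔF = 5.13 W/m²; ΔT = 5.1 K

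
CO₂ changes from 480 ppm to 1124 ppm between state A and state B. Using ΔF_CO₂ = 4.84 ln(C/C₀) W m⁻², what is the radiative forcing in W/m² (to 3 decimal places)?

ΔF = 4.118 W/m²

CO₂: 4.84 × ln(1124/480) = 4.84 × ln(2.34167) = 4.84 × 0.85086 = 4.1182 W/m².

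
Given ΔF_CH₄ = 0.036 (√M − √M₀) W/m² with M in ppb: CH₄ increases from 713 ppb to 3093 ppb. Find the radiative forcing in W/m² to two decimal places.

ΔF = 1.04 W/m²

CH₄: 0.036 × (√3093 − √713) = 0.036 × (55.6147 − 26.7021) = 0.036 × 28.9126 = 1.0409 W/m².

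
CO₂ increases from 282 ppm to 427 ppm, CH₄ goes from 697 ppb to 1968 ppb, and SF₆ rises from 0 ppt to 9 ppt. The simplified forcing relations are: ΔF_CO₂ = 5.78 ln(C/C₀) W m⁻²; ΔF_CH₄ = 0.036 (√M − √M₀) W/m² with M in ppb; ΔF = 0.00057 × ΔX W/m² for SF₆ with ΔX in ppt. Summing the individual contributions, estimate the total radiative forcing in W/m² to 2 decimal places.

ΔF = 3.05 W/m²

CO₂: 5.78 × ln(427/282) = 5.78 × ln(1.51418) = 5.78 × 0.41487 = 2.3979 W/m².
CH₄: 0.036 × (√1968 − √697) = 0.036 × (44.3621 − 26.4008) = 0.036 × 17.9613 = 0.6466 W/m².
SF₆: ΔF = 0.00057 × (9 − 0) = 0.00057 × 9 = 0.0051 W/m².
Total ΔF = 2.3979 + 0.6466 + 0.0051 = 3.0496 W/m².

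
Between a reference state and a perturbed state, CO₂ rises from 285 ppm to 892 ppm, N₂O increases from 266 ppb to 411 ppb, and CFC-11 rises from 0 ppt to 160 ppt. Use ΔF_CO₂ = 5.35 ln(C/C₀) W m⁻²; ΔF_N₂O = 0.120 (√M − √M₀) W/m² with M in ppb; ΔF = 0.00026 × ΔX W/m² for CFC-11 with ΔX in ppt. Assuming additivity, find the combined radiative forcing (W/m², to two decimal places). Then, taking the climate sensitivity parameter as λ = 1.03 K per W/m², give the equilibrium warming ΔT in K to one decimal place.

ΔF = 6.62 W/m²; ΔT = 6.8 K

CO₂: 5.35 × ln(892/285) = 5.35 × ln(3.12982) = 5.35 × 1.14098 = 6.1042 W/m².
N₂O: 0.120 × (√411 − √266) = 0.120 × (20.2731 − 16.3095) = 0.120 × 3.9636 = 0.4756 W/m².
CFC-11: ΔF = 0.00026 × (160 − 0) = 0.00026 × 160 = 0.0416 W/m².
Total ΔF = 6.1042 + 0.4756 + 0.0416 = 6.6214 W/m².
ΔT = λ ΔF = 1.03 × 6.62 = 6.8186 K.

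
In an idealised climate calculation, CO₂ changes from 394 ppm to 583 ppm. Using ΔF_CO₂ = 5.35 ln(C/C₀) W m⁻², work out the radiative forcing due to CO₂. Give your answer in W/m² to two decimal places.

CO₂: 5.35 × ln(583/394) = 5.35 × ln(1.47970) = 5.35 × 0.39184 = 2.0963 W/m².

ΔF = 2.10 W/m²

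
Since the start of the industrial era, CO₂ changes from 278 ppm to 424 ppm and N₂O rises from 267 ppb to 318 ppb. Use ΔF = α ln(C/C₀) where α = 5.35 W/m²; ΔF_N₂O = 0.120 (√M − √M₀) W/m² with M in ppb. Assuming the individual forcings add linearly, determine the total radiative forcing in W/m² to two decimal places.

CO₂: 5.35 × ln(424/278) = 5.35 × ln(1.52518) = 5.35 × 0.42211 = 2.2583 W/m².
N₂O: 0.120 × (√318 − √267) = 0.120 × (17.8326 − 16.3401) = 0.120 × 1.4925 = 0.1791 W/m².
Total ΔF = 2.2583 + 0.1791 = 2.4374 W/m².

ΔF = 2.44 W/m²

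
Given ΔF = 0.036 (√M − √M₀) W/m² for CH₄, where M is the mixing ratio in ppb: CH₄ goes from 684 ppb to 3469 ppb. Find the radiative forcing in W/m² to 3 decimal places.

ΔF = 1.179 W/m²

CH₄: 0.036 × (√3469 − √684) = 0.036 × (58.8982 − 26.1534) = 0.036 × 32.7448 = 1.1788 W/m².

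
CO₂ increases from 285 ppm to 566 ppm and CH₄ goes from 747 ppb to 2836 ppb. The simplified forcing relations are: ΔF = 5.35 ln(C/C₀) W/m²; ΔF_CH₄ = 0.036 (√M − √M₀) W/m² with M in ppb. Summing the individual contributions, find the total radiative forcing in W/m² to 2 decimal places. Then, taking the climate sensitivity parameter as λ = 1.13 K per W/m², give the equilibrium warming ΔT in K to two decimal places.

ΔF = 4.60 W/m²; ΔT = 5.20 K

CO₂: 5.35 × ln(566/285) = 5.35 × ln(1.98596) = 5.35 × 0.68610 = 3.6706 W/m².
CH₄: 0.036 × (√2836 − √747) = 0.036 × (53.2541 − 27.3313) = 0.036 × 25.9228 = 0.9332 W/m².
Total ΔF = 3.6706 + 0.9332 = 4.6038 W/m².
ΔT = λ ΔF = 1.13 × 4.60 = 5.1980 K.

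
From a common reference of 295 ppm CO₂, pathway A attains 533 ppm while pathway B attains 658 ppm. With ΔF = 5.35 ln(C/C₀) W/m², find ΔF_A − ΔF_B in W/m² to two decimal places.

ΔF_A = 5.35 ln(533/295) = 5.35 × 0.59155 = 3.1648 W/m².
ΔF_B = 5.35 ln(658/295) = 5.35 × 0.80223 = 4.2919 W/m².
Difference: 3.1648 − 4.2919 = -1.1271 W/m².

ΔF_A − ΔF_B = -1.13 W/m²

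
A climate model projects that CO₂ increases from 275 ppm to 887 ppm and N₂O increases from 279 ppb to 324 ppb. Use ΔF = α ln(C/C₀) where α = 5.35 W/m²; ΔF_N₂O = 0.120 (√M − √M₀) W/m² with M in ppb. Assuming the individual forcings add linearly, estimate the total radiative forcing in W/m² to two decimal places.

ΔF = 6.42 W/m²

CO₂: 5.35 × ln(887/275) = 5.35 × ln(3.22545) = 5.35 × 1.17107 = 6.2652 W/m².
N₂O: 0.120 × (√324 − √279) = 0.120 × (18.0000 − 16.7033) = 0.120 × 1.2967 = 0.1556 W/m².
Total ΔF = 6.2652 + 0.1556 = 6.4208 W/m².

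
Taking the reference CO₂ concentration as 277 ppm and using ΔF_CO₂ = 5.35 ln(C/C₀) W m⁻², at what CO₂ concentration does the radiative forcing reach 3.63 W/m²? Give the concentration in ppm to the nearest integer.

C ≈ 546 ppm

Set 5.35 ln(C/277) = 3.63, so ln(C/277) = 3.63/5.35 = 0.67850.
Then C/277 = e^0.67850 = 1.97092, giving C = 277 × 1.97092 = 545.94 ppm.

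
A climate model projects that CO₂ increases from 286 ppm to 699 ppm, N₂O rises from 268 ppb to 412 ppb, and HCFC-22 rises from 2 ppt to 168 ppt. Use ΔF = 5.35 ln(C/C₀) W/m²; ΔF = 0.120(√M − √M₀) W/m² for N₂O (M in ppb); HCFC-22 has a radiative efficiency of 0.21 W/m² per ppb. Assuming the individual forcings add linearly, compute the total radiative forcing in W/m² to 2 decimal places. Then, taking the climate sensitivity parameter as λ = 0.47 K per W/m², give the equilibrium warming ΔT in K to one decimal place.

CO₂: 5.35 × ln(699/286) = 5.35 × ln(2.44406) = 5.35 × 0.89366 = 4.7811 W/m².
N₂O: 0.120 × (√412 − √268) = 0.120 × (20.2978 − 16.3707) = 0.120 × 3.9271 = 0.4713 W/m².
HCFC-22: Δ = 168 − 2 = 166 ppt = 0.166 ppb; ΔF = 0.21 × 0.166 = 0.0349 W/m².
Total ΔF = 4.7811 + 0.4713 + 0.0349 = 5.2873 W/m².
ΔT = λ ΔF = 0.47 × 5.29 = 2.4863 K.

ΔF = 5.29 W/m²; ΔT = 2.5 K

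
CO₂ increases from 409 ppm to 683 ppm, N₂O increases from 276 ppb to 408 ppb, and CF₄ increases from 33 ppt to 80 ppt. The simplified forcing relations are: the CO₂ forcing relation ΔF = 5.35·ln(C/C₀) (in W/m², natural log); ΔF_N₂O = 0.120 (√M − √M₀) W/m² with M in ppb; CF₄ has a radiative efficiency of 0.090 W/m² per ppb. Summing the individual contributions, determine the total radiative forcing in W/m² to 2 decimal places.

ΔF = 3.18 W/m²

CO₂: 5.35 × ln(683/409) = 5.35 × ln(1.66993) = 5.35 × 0.51278 = 2.7434 W/m².
N₂O: 0.120 × (√408 − √276) = 0.120 × (20.1990 − 16.6132) = 0.120 × 3.5858 = 0.4303 W/m².
CF₄: Δ = 80 − 33 = 47 ppt = 0.047 ppb; ΔF = 0.090 × 0.047 = 0.0042 W/m².
Total ΔF = 2.7434 + 0.4303 + 0.0042 = 3.1779 W/m².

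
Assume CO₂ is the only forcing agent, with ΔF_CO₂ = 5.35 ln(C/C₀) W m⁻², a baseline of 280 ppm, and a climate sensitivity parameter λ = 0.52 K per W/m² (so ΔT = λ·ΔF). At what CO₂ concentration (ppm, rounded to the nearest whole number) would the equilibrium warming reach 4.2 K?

Required forcing: ΔF = ΔT/λ = 4.2/0.52 = 8.0769 W/m².
Then ln(C/280) = ΔF/5.35 = 8.0769/5.35 = 1.50970.
So C = 280 × e^1.50970 = 280 × 4.52537 = 1267.10 ppm.

C ≈ 1267 ppm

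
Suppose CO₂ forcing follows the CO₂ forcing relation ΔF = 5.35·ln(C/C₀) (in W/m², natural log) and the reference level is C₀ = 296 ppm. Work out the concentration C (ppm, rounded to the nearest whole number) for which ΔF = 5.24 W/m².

Set 5.35 ln(C/296) = 5.24, so ln(C/296) = 5.24/5.35 = 0.97944.
Then C/296 = e^0.97944 = 2.66296, giving C = 296 × 2.66296 = 788.24 ppm.

C ≈ 788 ppm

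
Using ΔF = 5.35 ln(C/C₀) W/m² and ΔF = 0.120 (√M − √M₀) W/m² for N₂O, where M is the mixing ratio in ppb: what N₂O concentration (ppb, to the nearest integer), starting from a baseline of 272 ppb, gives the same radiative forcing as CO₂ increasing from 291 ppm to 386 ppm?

M ≈ 846 ppb

CO₂ forcing: 5.35 × ln(386/291) = 5.35 × 0.282514 = 1.51145 W/m².
Set 0.120(√M − √272) = 1.51145: √M = 1.51145/0.120 + √272 = 12.5954 + 16.4924 = 29.0878.
M = (29.0878)² = 846.10 ppb.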